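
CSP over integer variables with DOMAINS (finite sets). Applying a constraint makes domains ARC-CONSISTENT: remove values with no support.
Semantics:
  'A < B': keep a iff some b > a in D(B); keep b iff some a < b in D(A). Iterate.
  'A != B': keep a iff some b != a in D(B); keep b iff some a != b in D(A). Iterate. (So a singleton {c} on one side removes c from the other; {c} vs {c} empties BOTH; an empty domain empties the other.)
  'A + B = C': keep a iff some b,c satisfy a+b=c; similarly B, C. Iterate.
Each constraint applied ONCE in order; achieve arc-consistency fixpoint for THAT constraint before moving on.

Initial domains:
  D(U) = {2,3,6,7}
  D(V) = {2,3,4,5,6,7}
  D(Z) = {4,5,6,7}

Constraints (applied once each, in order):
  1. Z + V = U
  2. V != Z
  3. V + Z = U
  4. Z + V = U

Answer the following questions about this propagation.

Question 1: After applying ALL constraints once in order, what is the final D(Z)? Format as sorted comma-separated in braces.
Answer: {4,5}

Derivation:
Constraint 1 (Z + V = U) on D(Z)={4,5,6,7} D(V)={2,3,4,5,6,7} D(U)={2,3,6,7}: Z {4,5,6,7}->{4,5}; V {2,3,4,5,6,7}->{2,3}; U {2,3,6,7}->{6,7}
Constraint 2 (V != Z) on D(V)={2,3} D(Z)={4,5}: no change
Constraint 3 (V + Z = U) on D(V)={2,3} D(Z)={4,5} D(U)={6,7}: no change
Constraint 4 (Z + V = U) on D(Z)={4,5} D(V)={2,3} D(U)={6,7}: no change
So after all 4 constraints: D(Z) = {4,5}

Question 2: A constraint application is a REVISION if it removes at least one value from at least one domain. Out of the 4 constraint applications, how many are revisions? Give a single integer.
Constraint 1 (Z + V = U) on D(Z)={4,5,6,7} D(V)={2,3,4,5,6,7} D(U)={2,3,6,7}: Z {4,5,6,7}->{4,5}; V {2,3,4,5,6,7}->{2,3}; U {2,3,6,7}->{6,7} => REVISION
Constraint 2 (V != Z) on D(V)={2,3} D(Z)={4,5}: no change => not a revision
Constraint 3 (V + Z = U) on D(V)={2,3} D(Z)={4,5} D(U)={6,7}: no change => not a revision
Constraint 4 (Z + V = U) on D(Z)={4,5} D(V)={2,3} D(U)={6,7}: no change => not a revision
Total revisions = 1

Answer: 1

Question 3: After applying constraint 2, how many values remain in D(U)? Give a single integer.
Answer: 2

Derivation:
Constraint 1 (Z + V = U) on D(Z)={4,5,6,7} D(V)={2,3,4,5,6,7} D(U)={2,3,6,7}: Z {4,5,6,7}->{4,5}; V {2,3,4,5,6,7}->{2,3}; U {2,3,6,7}->{6,7}
Constraint 2 (V != Z) on D(V)={2,3} D(Z)={4,5}: no change
So after constraint 2: D(U)={6,7}, size = 2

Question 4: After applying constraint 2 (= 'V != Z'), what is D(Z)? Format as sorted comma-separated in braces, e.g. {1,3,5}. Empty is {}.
Answer: {4,5}

Derivation:
Constraint 1 (Z + V = U) on D(Z)={4,5,6,7} D(V)={2,3,4,5,6,7} D(U)={2,3,6,7}: Z {4,5,6,7}->{4,5}; V {2,3,4,5,6,7}->{2,3}; U {2,3,6,7}->{6,7}
Constraint 2 (V != Z) on D(V)={2,3} D(Z)={4,5}: no change
So after constraint 2: D(Z) = {4,5}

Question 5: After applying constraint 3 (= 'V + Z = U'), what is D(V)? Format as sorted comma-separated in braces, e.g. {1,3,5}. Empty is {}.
Constraint 1 (Z + V = U) on D(Z)={4,5,6,7} D(V)={2,3,4,5,6,7} D(U)={2,3,6,7}: Z {4,5,6,7}->{4,5}; V {2,3,4,5,6,7}->{2,3}; U {2,3,6,7}->{6,7}
Constraint 2 (V != Z) on D(V)={2,3} D(Z)={4,5}: no change
Constraint 3 (V + Z = U) on D(V)={2,3} D(Z)={4,5} D(U)={6,7}: no change
So after constraint 3: D(V) = {2,3}

Answer: {2,3}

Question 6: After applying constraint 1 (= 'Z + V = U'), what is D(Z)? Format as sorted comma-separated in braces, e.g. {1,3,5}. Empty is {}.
Constraint 1 (Z + V = U) on D(Z)={4,5,6,7} D(V)={2,3,4,5,6,7} D(U)={2,3,6,7}: Z {4,5,6,7}->{4,5}; V {2,3,4,5,6,7}->{2,3}; U {2,3,6,7}->{6,7}
So after constraint 1: D(Z) = {4,5}

Answer: {4,5}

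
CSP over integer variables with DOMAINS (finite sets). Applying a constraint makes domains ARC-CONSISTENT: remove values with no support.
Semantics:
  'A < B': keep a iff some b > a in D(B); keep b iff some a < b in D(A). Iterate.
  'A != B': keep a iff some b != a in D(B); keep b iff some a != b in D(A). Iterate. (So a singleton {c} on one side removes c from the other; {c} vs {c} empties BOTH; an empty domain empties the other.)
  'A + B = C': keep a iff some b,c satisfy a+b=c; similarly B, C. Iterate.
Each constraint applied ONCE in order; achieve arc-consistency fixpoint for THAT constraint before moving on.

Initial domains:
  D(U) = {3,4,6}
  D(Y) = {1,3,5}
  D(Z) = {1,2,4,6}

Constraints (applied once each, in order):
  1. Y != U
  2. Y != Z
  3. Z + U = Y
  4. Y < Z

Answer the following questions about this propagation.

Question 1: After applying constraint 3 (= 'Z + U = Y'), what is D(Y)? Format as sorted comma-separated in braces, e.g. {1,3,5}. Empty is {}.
Constraint 1 (Y != U) on D(Y)={1,3,5} D(U)={3,4,6}: no change
Constraint 2 (Y != Z) on D(Y)={1,3,5} D(Z)={1,2,4,6}: no change
Constraint 3 (Z + U = Y) on D(Z)={1,2,4,6} D(U)={3,4,6} D(Y)={1,3,5}: Z {1,2,4,6}->{1,2}; U {3,4,6}->{3,4}; Y {1,3,5}->{5}
So after constraint 3: D(Y) = {5}

Answer: {5}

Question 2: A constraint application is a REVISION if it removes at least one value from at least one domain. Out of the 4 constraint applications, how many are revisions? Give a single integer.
Answer: 2

Derivation:
Constraint 1 (Y != U) on D(Y)={1,3,5} D(U)={3,4,6}: no change => not a revision
Constraint 2 (Y != Z) on D(Y)={1,3,5} D(Z)={1,2,4,6}: no change => not a revision
Constraint 3 (Z + U = Y) on D(Z)={1,2,4,6} D(U)={3,4,6} D(Y)={1,3,5}: Z {1,2,4,6}->{1,2}; U {3,4,6}->{3,4}; Y {1,3,5}->{5} => REVISION
Constraint 4 (Y < Z) on D(Y)={5} D(Z)={1,2}: Y {5}->{}; Z {1,2}->{} => REVISION
Total revisions = 2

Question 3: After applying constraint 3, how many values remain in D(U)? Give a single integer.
Answer: 2

Derivation:
Constraint 1 (Y != U) on D(Y)={1,3,5} D(U)={3,4,6}: no change
Constraint 2 (Y != Z) on D(Y)={1,3,5} D(Z)={1,2,4,6}: no change
Constraint 3 (Z + U = Y) on D(Z)={1,2,4,6} D(U)={3,4,6} D(Y)={1,3,5}: Z {1,2,4,6}->{1,2}; U {3,4,6}->{3,4}; Y {1,3,5}->{5}
So after constraint 3: D(U)={3,4}, size = 2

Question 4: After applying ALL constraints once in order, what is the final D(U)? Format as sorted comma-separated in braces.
Constraint 1 (Y != U) on D(Y)={1,3,5} D(U)={3,4,6}: no change
Constraint 2 (Y != Z) on D(Y)={1,3,5} D(Z)={1,2,4,6}: no change
Constraint 3 (Z + U = Y) on D(Z)={1,2,4,6} D(U)={3,4,6} D(Y)={1,3,5}: Z {1,2,4,6}->{1,2}; U {3,4,6}->{3,4}; Y {1,3,5}->{5}
Constraint 4 (Y < Z) on D(Y)={5} D(Z)={1,2}: Y {5}->{}; Z {1,2}->{}
So after all 4 constraints: D(U) = {3,4}

Answer: {3,4}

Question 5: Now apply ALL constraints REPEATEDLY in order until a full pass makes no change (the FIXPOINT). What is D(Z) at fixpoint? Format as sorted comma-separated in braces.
Answer: {}

Derivation:
pass 0 (initial): D(Z)={1,2,4,6}
pass 1: U {3,4,6}->{3,4}; Y {1,3,5}->{}; Z {1,2,4,6}->{}
pass 2: U {3,4}->{}
pass 3: no change
Fixpoint after 3 passes: D(Z) = {}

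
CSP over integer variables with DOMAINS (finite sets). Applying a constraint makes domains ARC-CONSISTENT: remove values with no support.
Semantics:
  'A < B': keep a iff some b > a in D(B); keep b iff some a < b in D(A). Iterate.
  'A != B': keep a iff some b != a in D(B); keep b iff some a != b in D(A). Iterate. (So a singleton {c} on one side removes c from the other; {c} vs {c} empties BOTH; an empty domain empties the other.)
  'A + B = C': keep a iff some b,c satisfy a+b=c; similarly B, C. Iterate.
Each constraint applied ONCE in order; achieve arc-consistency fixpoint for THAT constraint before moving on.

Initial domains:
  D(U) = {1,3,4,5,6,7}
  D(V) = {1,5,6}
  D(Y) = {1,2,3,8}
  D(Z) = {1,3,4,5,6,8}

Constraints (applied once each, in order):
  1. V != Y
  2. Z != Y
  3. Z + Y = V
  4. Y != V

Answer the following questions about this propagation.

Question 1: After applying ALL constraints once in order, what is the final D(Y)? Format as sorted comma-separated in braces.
Constraint 1 (V != Y) on D(V)={1,5,6} D(Y)={1,2,3,8}: no change
Constraint 2 (Z != Y) on D(Z)={1,3,4,5,6,8} D(Y)={1,2,3,8}: no change
Constraint 3 (Z + Y = V) on D(Z)={1,3,4,5,6,8} D(Y)={1,2,3,8} D(V)={1,5,6}: Z {1,3,4,5,6,8}->{3,4,5}; Y {1,2,3,8}->{1,2,3}; V {1,5,6}->{5,6}
Constraint 4 (Y != V) on D(Y)={1,2,3} D(V)={5,6}: no change
So after all 4 constraints: D(Y) = {1,2,3}

Answer: {1,2,3}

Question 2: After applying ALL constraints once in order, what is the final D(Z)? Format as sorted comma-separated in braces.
Constraint 1 (V != Y) on D(V)={1,5,6} D(Y)={1,2,3,8}: no change
Constraint 2 (Z != Y) on D(Z)={1,3,4,5,6,8} D(Y)={1,2,3,8}: no change
Constraint 3 (Z + Y = V) on D(Z)={1,3,4,5,6,8} D(Y)={1,2,3,8} D(V)={1,5,6}: Z {1,3,4,5,6,8}->{3,4,5}; Y {1,2,3,8}->{1,2,3}; V {1,5,6}->{5,6}
Constraint 4 (Y != V) on D(Y)={1,2,3} D(V)={5,6}: no change
So after all 4 constraints: D(Z) = {3,4,5}

Answer: {3,4,5}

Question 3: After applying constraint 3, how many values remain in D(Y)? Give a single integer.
Constraint 1 (V != Y) on D(V)={1,5,6} D(Y)={1,2,3,8}: no change
Constraint 2 (Z != Y) on D(Z)={1,3,4,5,6,8} D(Y)={1,2,3,8}: no change
Constraint 3 (Z + Y = V) on D(Z)={1,3,4,5,6,8} D(Y)={1,2,3,8} D(V)={1,5,6}: Z {1,3,4,5,6,8}->{3,4,5}; Y {1,2,3,8}->{1,2,3}; V {1,5,6}->{5,6}
So after constraint 3: D(Y)={1,2,3}, size = 3

Answer: 3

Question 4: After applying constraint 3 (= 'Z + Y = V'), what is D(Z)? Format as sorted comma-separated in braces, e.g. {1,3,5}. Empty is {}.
Answer: {3,4,5}

Derivation:
Constraint 1 (V != Y) on D(V)={1,5,6} D(Y)={1,2,3,8}: no change
Constraint 2 (Z != Y) on D(Z)={1,3,4,5,6,8} D(Y)={1,2,3,8}: no change
Constraint 3 (Z + Y = V) on D(Z)={1,3,4,5,6,8} D(Y)={1,2,3,8} D(V)={1,5,6}: Z {1,3,4,5,6,8}->{3,4,5}; Y {1,2,3,8}->{1,2,3}; V {1,5,6}->{5,6}
So after constraint 3: D(Z) = {3,4,5}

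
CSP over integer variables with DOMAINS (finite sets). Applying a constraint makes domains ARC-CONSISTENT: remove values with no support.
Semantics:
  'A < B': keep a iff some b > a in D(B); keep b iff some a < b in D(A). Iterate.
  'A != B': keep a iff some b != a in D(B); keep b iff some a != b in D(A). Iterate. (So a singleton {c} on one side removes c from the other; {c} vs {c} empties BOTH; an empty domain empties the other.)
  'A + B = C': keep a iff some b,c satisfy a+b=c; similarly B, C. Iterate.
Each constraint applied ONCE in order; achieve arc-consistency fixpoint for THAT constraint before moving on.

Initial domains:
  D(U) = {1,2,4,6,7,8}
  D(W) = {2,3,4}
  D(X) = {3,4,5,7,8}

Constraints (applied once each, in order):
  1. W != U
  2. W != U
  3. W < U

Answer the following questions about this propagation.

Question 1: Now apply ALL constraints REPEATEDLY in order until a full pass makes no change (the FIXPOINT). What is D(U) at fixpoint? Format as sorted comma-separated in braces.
pass 0 (initial): D(U)={1,2,4,6,7,8}
pass 1: U {1,2,4,6,7,8}->{4,6,7,8}
pass 2: no change
Fixpoint after 2 passes: D(U) = {4,6,7,8}

Answer: {4,6,7,8}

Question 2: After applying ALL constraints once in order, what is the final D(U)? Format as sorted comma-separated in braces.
Constraint 1 (W != U) on D(W)={2,3,4} D(U)={1,2,4,6,7,8}: no change
Constraint 2 (W != U) on D(W)={2,3,4} D(U)={1,2,4,6,7,8}: no change
Constraint 3 (W < U) on D(W)={2,3,4} D(U)={1,2,4,6,7,8}: U {1,2,4,6,7,8}->{4,6,7,8}
So after all 3 constraints: D(U) = {4,6,7,8}

Answer: {4,6,7,8}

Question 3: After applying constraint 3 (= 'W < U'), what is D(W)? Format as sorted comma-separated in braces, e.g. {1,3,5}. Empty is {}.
Constraint 1 (W != U) on D(W)={2,3,4} D(U)={1,2,4,6,7,8}: no change
Constraint 2 (W != U) on D(W)={2,3,4} D(U)={1,2,4,6,7,8}: no change
Constraint 3 (W < U) on D(W)={2,3,4} D(U)={1,2,4,6,7,8}: U {1,2,4,6,7,8}->{4,6,7,8}
So after constraint 3: D(W) = {2,3,4}

Answer: {2,3,4}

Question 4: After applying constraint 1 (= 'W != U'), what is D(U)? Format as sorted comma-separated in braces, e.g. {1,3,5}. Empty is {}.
Answer: {1,2,4,6,7,8}

Derivation:
Constraint 1 (W != U) on D(W)={2,3,4} D(U)={1,2,4,6,7,8}: no change
So after constraint 1: D(U) = {1,2,4,6,7,8}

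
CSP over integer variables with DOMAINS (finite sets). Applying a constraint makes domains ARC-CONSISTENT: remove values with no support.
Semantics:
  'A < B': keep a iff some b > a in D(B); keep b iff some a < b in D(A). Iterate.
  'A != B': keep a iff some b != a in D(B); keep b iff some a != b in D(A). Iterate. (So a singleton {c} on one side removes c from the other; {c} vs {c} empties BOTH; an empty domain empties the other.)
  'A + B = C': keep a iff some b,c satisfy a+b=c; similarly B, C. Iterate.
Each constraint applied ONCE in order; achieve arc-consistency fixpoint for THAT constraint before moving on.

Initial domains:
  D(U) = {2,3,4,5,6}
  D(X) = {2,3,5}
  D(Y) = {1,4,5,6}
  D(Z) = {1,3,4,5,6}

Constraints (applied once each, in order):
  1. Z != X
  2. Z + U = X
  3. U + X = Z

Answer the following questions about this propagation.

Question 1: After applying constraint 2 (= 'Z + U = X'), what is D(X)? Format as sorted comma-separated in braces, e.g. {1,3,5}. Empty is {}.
Constraint 1 (Z != X) on D(Z)={1,3,4,5,6} D(X)={2,3,5}: no change
Constraint 2 (Z + U = X) on D(Z)={1,3,4,5,6} D(U)={2,3,4,5,6} D(X)={2,3,5}: Z {1,3,4,5,6}->{1,3}; U {2,3,4,5,6}->{2,4}; X {2,3,5}->{3,5}
So after constraint 2: D(X) = {3,5}

Answer: {3,5}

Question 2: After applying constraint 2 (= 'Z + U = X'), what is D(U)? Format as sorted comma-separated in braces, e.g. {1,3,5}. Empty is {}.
Answer: {2,4}

Derivation:
Constraint 1 (Z != X) on D(Z)={1,3,4,5,6} D(X)={2,3,5}: no change
Constraint 2 (Z + U = X) on D(Z)={1,3,4,5,6} D(U)={2,3,4,5,6} D(X)={2,3,5}: Z {1,3,4,5,6}->{1,3}; U {2,3,4,5,6}->{2,4}; X {2,3,5}->{3,5}
So after constraint 2: D(U) = {2,4}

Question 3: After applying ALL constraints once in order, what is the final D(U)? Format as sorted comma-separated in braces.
Answer: {}

Derivation:
Constraint 1 (Z != X) on D(Z)={1,3,4,5,6} D(X)={2,3,5}: no change
Constraint 2 (Z + U = X) on D(Z)={1,3,4,5,6} D(U)={2,3,4,5,6} D(X)={2,3,5}: Z {1,3,4,5,6}->{1,3}; U {2,3,4,5,6}->{2,4}; X {2,3,5}->{3,5}
Constraint 3 (U + X = Z) on D(U)={2,4} D(X)={3,5} D(Z)={1,3}: U {2,4}->{}; X {3,5}->{}; Z {1,3}->{}
So after all 3 constraints: D(U) = {}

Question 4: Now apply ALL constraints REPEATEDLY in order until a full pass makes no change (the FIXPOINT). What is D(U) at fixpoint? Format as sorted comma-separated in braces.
pass 0 (initial): D(U)={2,3,4,5,6}
pass 1: U {2,3,4,5,6}->{}; X {2,3,5}->{}; Z {1,3,4,5,6}->{}
pass 2: no change
Fixpoint after 2 passes: D(U) = {}

Answer: {}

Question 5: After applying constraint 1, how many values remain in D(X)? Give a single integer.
Answer: 3

Derivation:
Constraint 1 (Z != X) on D(Z)={1,3,4,5,6} D(X)={2,3,5}: no change
So after constraint 1: D(X)={2,3,5}, size = 3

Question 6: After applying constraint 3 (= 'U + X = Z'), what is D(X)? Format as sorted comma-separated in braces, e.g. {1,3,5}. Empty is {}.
Constraint 1 (Z != X) on D(Z)={1,3,4,5,6} D(X)={2,3,5}: no change
Constraint 2 (Z + U = X) on D(Z)={1,3,4,5,6} D(U)={2,3,4,5,6} D(X)={2,3,5}: Z {1,3,4,5,6}->{1,3}; U {2,3,4,5,6}->{2,4}; X {2,3,5}->{3,5}
Constraint 3 (U + X = Z) on D(U)={2,4} D(X)={3,5} D(Z)={1,3}: U {2,4}->{}; X {3,5}->{}; Z {1,3}->{}
So after constraint 3: D(X) = {}

Answer: {}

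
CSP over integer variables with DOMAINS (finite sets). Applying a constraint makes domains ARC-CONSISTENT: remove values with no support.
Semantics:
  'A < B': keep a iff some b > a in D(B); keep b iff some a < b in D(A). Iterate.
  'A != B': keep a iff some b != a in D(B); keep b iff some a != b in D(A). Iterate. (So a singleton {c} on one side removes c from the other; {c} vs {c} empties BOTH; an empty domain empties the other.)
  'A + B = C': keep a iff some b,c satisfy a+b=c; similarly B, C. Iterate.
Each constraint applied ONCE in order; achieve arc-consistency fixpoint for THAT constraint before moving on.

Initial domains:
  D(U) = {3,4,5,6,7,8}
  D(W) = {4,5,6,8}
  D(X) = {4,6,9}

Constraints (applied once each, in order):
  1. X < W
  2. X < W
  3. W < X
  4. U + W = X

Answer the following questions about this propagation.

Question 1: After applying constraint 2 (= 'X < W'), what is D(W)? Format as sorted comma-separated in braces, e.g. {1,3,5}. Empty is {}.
Constraint 1 (X < W) on D(X)={4,6,9} D(W)={4,5,6,8}: X {4,6,9}->{4,6}; W {4,5,6,8}->{5,6,8}
Constraint 2 (X < W) on D(X)={4,6} D(W)={5,6,8}: no change
So after constraint 2: D(W) = {5,6,8}

Answer: {5,6,8}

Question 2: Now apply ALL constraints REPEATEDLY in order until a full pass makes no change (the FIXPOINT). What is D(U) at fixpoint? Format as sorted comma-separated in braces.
pass 0 (initial): D(U)={3,4,5,6,7,8}
pass 1: U {3,4,5,6,7,8}->{}; W {4,5,6,8}->{}; X {4,6,9}->{}
pass 2: no change
Fixpoint after 2 passes: D(U) = {}

Answer: {}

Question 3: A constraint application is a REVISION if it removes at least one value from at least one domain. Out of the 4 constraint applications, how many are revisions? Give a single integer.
Constraint 1 (X < W) on D(X)={4,6,9} D(W)={4,5,6,8}: X {4,6,9}->{4,6}; W {4,5,6,8}->{5,6,8} => REVISION
Constraint 2 (X < W) on D(X)={4,6} D(W)={5,6,8}: no change => not a revision
Constraint 3 (W < X) on D(W)={5,6,8} D(X)={4,6}: W {5,6,8}->{5}; X {4,6}->{6} => REVISION
Constraint 4 (U + W = X) on D(U)={3,4,5,6,7,8} D(W)={5} D(X)={6}: U {3,4,5,6,7,8}->{}; W {5}->{}; X {6}->{} => REVISION
Total revisions = 3

Answer: 3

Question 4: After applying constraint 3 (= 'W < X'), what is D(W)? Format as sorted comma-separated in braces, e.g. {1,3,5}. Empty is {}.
Answer: {5}

Derivation:
Constraint 1 (X < W) on D(X)={4,6,9} D(W)={4,5,6,8}: X {4,6,9}->{4,6}; W {4,5,6,8}->{5,6,8}
Constraint 2 (X < W) on D(X)={4,6} D(W)={5,6,8}: no change
Constraint 3 (W < X) on D(W)={5,6,8} D(X)={4,6}: W {5,6,8}->{5}; X {4,6}->{6}
So after constraint 3: D(W) = {5}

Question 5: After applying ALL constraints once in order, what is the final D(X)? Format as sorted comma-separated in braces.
Constraint 1 (X < W) on D(X)={4,6,9} D(W)={4,5,6,8}: X {4,6,9}->{4,6}; W {4,5,6,8}->{5,6,8}
Constraint 2 (X < W) on D(X)={4,6} D(W)={5,6,8}: no change
Constraint 3 (W < X) on D(W)={5,6,8} D(X)={4,6}: W {5,6,8}->{5}; X {4,6}->{6}
Constraint 4 (U + W = X) on D(U)={3,4,5,6,7,8} D(W)={5} D(X)={6}: U {3,4,5,6,7,8}->{}; W {5}->{}; X {6}->{}
So after all 4 constraints: D(X) = {}

Answer: {}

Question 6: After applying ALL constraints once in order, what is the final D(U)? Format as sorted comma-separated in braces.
Constraint 1 (X < W) on D(X)={4,6,9} D(W)={4,5,6,8}: X {4,6,9}->{4,6}; W {4,5,6,8}->{5,6,8}
Constraint 2 (X < W) on D(X)={4,6} D(W)={5,6,8}: no change
Constraint 3 (W < X) on D(W)={5,6,8} D(X)={4,6}: W {5,6,8}->{5}; X {4,6}->{6}
Constraint 4 (U + W = X) on D(U)={3,4,5,6,7,8} D(W)={5} D(X)={6}: U {3,4,5,6,7,8}->{}; W {5}->{}; X {6}->{}
So after all 4 constraints: D(U) = {}

Answer: {}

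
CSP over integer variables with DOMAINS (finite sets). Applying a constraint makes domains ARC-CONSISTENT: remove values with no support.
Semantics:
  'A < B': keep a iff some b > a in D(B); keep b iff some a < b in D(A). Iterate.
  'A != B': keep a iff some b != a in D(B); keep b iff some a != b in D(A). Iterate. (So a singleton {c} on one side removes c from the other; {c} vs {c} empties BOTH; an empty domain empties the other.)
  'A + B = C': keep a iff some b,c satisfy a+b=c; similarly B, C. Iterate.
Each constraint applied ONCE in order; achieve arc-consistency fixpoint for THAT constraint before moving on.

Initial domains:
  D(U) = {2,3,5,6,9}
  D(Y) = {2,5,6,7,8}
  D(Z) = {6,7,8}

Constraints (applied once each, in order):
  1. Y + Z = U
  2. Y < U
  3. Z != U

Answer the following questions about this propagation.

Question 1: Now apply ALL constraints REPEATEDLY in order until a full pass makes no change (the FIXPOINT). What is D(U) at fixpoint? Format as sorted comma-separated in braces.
Answer: {9}

Derivation:
pass 0 (initial): D(U)={2,3,5,6,9}
pass 1: U {2,3,5,6,9}->{9}; Y {2,5,6,7,8}->{2}; Z {6,7,8}->{7}
pass 2: no change
Fixpoint after 2 passes: D(U) = {9}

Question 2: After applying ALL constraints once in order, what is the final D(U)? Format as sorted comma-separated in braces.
Answer: {9}

Derivation:
Constraint 1 (Y + Z = U) on D(Y)={2,5,6,7,8} D(Z)={6,7,8} D(U)={2,3,5,6,9}: Y {2,5,6,7,8}->{2}; Z {6,7,8}->{7}; U {2,3,5,6,9}->{9}
Constraint 2 (Y < U) on D(Y)={2} D(U)={9}: no change
Constraint 3 (Z != U) on D(Z)={7} D(U)={9}: no change
So after all 3 constraints: D(U) = {9}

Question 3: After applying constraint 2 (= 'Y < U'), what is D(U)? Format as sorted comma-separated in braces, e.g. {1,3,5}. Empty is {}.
Answer: {9}

Derivation:
Constraint 1 (Y + Z = U) on D(Y)={2,5,6,7,8} D(Z)={6,7,8} D(U)={2,3,5,6,9}: Y {2,5,6,7,8}->{2}; Z {6,7,8}->{7}; U {2,3,5,6,9}->{9}
Constraint 2 (Y < U) on D(Y)={2} D(U)={9}: no change
So after constraint 2: D(U) = {9}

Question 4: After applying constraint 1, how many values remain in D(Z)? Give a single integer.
Answer: 1

Derivation:
Constraint 1 (Y + Z = U) on D(Y)={2,5,6,7,8} D(Z)={6,7,8} D(U)={2,3,5,6,9}: Y {2,5,6,7,8}->{2}; Z {6,7,8}->{7}; U {2,3,5,6,9}->{9}
So after constraint 1: D(Z)={7}, size = 1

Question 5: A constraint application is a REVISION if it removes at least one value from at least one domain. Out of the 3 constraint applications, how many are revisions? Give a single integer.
Constraint 1 (Y + Z = U) on D(Y)={2,5,6,7,8} D(Z)={6,7,8} D(U)={2,3,5,6,9}: Y {2,5,6,7,8}->{2}; Z {6,7,8}->{7}; U {2,3,5,6,9}->{9} => REVISION
Constraint 2 (Y < U) on D(Y)={2} D(U)={9}: no change => not a revision
Constraint 3 (Z != U) on D(Z)={7} D(U)={9}: no change => not a revision
Total revisions = 1

Answer: 1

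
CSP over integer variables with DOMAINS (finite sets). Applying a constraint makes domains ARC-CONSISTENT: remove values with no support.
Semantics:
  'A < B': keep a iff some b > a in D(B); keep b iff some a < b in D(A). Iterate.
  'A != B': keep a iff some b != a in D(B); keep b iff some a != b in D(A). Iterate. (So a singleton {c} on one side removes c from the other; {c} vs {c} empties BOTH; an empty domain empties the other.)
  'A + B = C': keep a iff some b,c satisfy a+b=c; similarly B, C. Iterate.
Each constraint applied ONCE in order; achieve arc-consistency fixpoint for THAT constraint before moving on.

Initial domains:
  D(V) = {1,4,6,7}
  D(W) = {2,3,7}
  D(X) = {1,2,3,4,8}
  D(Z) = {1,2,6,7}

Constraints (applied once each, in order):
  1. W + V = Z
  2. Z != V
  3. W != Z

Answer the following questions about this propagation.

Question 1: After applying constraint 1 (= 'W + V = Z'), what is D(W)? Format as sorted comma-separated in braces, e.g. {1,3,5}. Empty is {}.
Answer: {2,3}

Derivation:
Constraint 1 (W + V = Z) on D(W)={2,3,7} D(V)={1,4,6,7} D(Z)={1,2,6,7}: W {2,3,7}->{2,3}; V {1,4,6,7}->{4}; Z {1,2,6,7}->{6,7}
So after constraint 1: D(W) = {2,3}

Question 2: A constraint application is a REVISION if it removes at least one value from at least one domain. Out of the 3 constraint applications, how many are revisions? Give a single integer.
Constraint 1 (W + V = Z) on D(W)={2,3,7} D(V)={1,4,6,7} D(Z)={1,2,6,7}: W {2,3,7}->{2,3}; V {1,4,6,7}->{4}; Z {1,2,6,7}->{6,7} => REVISION
Constraint 2 (Z != V) on D(Z)={6,7} D(V)={4}: no change => not a revision
Constraint 3 (W != Z) on D(W)={2,3} D(Z)={6,7}: no change => not a revision
Total revisions = 1

Answer: 1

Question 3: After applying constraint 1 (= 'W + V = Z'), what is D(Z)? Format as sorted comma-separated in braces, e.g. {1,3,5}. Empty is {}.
Answer: {6,7}

Derivation:
Constraint 1 (W + V = Z) on D(W)={2,3,7} D(V)={1,4,6,7} D(Z)={1,2,6,7}: W {2,3,7}->{2,3}; V {1,4,6,7}->{4}; Z {1,2,6,7}->{6,7}
So after constraint 1: D(Z) = {6,7}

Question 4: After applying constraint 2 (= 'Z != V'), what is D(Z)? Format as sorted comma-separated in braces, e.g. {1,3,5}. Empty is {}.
Answer: {6,7}

Derivation:
Constraint 1 (W + V = Z) on D(W)={2,3,7} D(V)={1,4,6,7} D(Z)={1,2,6,7}: W {2,3,7}->{2,3}; V {1,4,6,7}->{4}; Z {1,2,6,7}->{6,7}
Constraint 2 (Z != V) on D(Z)={6,7} D(V)={4}: no change
So after constraint 2: D(Z) = {6,7}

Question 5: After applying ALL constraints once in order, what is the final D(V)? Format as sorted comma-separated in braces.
Answer: {4}

Derivation:
Constraint 1 (W + V = Z) on D(W)={2,3,7} D(V)={1,4,6,7} D(Z)={1,2,6,7}: W {2,3,7}->{2,3}; V {1,4,6,7}->{4}; Z {1,2,6,7}->{6,7}
Constraint 2 (Z != V) on D(Z)={6,7} D(V)={4}: no change
Constraint 3 (W != Z) on D(W)={2,3} D(Z)={6,7}: no change
So after all 3 constraints: D(V) = {4}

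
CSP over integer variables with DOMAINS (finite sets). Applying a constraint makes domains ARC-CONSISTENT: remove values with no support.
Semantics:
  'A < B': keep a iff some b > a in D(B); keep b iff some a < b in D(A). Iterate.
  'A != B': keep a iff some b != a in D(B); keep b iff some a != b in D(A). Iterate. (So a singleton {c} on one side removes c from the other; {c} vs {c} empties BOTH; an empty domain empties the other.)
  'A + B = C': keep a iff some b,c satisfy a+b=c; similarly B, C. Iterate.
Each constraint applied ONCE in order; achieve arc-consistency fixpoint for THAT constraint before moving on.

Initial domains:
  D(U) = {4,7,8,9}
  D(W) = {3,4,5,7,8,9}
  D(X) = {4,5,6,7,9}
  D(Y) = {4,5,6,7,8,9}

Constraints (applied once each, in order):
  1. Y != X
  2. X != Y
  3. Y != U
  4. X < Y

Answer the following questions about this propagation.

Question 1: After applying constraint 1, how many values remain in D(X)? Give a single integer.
Constraint 1 (Y != X) on D(Y)={4,5,6,7,8,9} D(X)={4,5,6,7,9}: no change
So after constraint 1: D(X)={4,5,6,7,9}, size = 5

Answer: 5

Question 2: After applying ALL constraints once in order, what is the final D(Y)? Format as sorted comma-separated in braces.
Constraint 1 (Y != X) on D(Y)={4,5,6,7,8,9} D(X)={4,5,6,7,9}: no change
Constraint 2 (X != Y) on D(X)={4,5,6,7,9} D(Y)={4,5,6,7,8,9}: no change
Constraint 3 (Y != U) on D(Y)={4,5,6,7,8,9} D(U)={4,7,8,9}: no change
Constraint 4 (X < Y) on D(X)={4,5,6,7,9} D(Y)={4,5,6,7,8,9}: X {4,5,6,7,9}->{4,5,6,7}; Y {4,5,6,7,8,9}->{5,6,7,8,9}
So after all 4 constraints: D(Y) = {5,6,7,8,9}

Answer: {5,6,7,8,9}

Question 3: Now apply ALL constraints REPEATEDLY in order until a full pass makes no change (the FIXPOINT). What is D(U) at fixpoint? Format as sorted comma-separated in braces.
pass 0 (initial): D(U)={4,7,8,9}
pass 1: X {4,5,6,7,9}->{4,5,6,7}; Y {4,5,6,7,8,9}->{5,6,7,8,9}
pass 2: no change
Fixpoint after 2 passes: D(U) = {4,7,8,9}

Answer: {4,7,8,9}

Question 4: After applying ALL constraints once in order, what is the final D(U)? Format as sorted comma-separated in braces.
Answer: {4,7,8,9}

Derivation:
Constraint 1 (Y != X) on D(Y)={4,5,6,7,8,9} D(X)={4,5,6,7,9}: no change
Constraint 2 (X != Y) on D(X)={4,5,6,7,9} D(Y)={4,5,6,7,8,9}: no change
Constraint 3 (Y != U) on D(Y)={4,5,6,7,8,9} D(U)={4,7,8,9}: no change
Constraint 4 (X < Y) on D(X)={4,5,6,7,9} D(Y)={4,5,6,7,8,9}: X {4,5,6,7,9}->{4,5,6,7}; Y {4,5,6,7,8,9}->{5,6,7,8,9}
So after all 4 constraints: D(U) = {4,7,8,9}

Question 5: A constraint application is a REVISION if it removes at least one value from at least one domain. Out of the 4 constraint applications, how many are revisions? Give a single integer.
Answer: 1

Derivation:
Constraint 1 (Y != X) on D(Y)={4,5,6,7,8,9} D(X)={4,5,6,7,9}: no change => not a revision
Constraint 2 (X != Y) on D(X)={4,5,6,7,9} D(Y)={4,5,6,7,8,9}: no change => not a revision
Constraint 3 (Y != U) on D(Y)={4,5,6,7,8,9} D(U)={4,7,8,9}: no change => not a revision
Constraint 4 (X < Y) on D(X)={4,5,6,7,9} D(Y)={4,5,6,7,8,9}: X {4,5,6,7,9}->{4,5,6,7}; Y {4,5,6,7,8,9}->{5,6,7,8,9} => REVISION
Total revisions = 1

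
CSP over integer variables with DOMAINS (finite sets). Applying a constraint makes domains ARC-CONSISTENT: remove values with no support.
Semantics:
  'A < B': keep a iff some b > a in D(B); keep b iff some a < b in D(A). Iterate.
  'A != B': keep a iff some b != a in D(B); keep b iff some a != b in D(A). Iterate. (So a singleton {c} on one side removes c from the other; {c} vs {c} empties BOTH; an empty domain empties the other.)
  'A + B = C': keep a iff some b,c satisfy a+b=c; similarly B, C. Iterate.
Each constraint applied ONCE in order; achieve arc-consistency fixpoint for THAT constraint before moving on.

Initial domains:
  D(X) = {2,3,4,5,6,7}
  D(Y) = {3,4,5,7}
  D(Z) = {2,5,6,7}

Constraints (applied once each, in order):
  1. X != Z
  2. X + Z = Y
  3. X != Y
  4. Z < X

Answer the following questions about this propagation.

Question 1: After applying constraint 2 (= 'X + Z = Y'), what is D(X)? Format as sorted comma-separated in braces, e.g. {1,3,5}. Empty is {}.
Answer: {2,3,5}

Derivation:
Constraint 1 (X != Z) on D(X)={2,3,4,5,6,7} D(Z)={2,5,6,7}: no change
Constraint 2 (X + Z = Y) on D(X)={2,3,4,5,6,7} D(Z)={2,5,6,7} D(Y)={3,4,5,7}: X {2,3,4,5,6,7}->{2,3,5}; Z {2,5,6,7}->{2,5}; Y {3,4,5,7}->{4,5,7}
So after constraint 2: D(X) = {2,3,5}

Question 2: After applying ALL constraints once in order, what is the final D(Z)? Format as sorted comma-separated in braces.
Constraint 1 (X != Z) on D(X)={2,3,4,5,6,7} D(Z)={2,5,6,7}: no change
Constraint 2 (X + Z = Y) on D(X)={2,3,4,5,6,7} D(Z)={2,5,6,7} D(Y)={3,4,5,7}: X {2,3,4,5,6,7}->{2,3,5}; Z {2,5,6,7}->{2,5}; Y {3,4,5,7}->{4,5,7}
Constraint 3 (X != Y) on D(X)={2,3,5} D(Y)={4,5,7}: no change
Constraint 4 (Z < X) on D(Z)={2,5} D(X)={2,3,5}: Z {2,5}->{2}; X {2,3,5}->{3,5}
So after all 4 constraints: D(Z) = {2}

Answer: {2}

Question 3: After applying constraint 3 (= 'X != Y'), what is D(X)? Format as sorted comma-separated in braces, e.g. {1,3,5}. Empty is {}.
Constraint 1 (X != Z) on D(X)={2,3,4,5,6,7} D(Z)={2,5,6,7}: no change
Constraint 2 (X + Z = Y) on D(X)={2,3,4,5,6,7} D(Z)={2,5,6,7} D(Y)={3,4,5,7}: X {2,3,4,5,6,7}->{2,3,5}; Z {2,5,6,7}->{2,5}; Y {3,4,5,7}->{4,5,7}
Constraint 3 (X != Y) on D(X)={2,3,5} D(Y)={4,5,7}: no change
So after constraint 3: D(X) = {2,3,5}

Answer: {2,3,5}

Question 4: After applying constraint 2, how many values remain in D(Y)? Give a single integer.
Answer: 3

Derivation:
Constraint 1 (X != Z) on D(X)={2,3,4,5,6,7} D(Z)={2,5,6,7}: no change
Constraint 2 (X + Z = Y) on D(X)={2,3,4,5,6,7} D(Z)={2,5,6,7} D(Y)={3,4,5,7}: X {2,3,4,5,6,7}->{2,3,5}; Z {2,5,6,7}->{2,5}; Y {3,4,5,7}->{4,5,7}
So after constraint 2: D(Y)={4,5,7}, size = 3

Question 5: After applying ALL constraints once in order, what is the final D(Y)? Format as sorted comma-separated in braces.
Constraint 1 (X != Z) on D(X)={2,3,4,5,6,7} D(Z)={2,5,6,7}: no change
Constraint 2 (X + Z = Y) on D(X)={2,3,4,5,6,7} D(Z)={2,5,6,7} D(Y)={3,4,5,7}: X {2,3,4,5,6,7}->{2,3,5}; Z {2,5,6,7}->{2,5}; Y {3,4,5,7}->{4,5,7}
Constraint 3 (X != Y) on D(X)={2,3,5} D(Y)={4,5,7}: no change
Constraint 4 (Z < X) on D(Z)={2,5} D(X)={2,3,5}: Z {2,5}->{2}; X {2,3,5}->{3,5}
So after all 4 constraints: D(Y) = {4,5,7}

Answer: {4,5,7}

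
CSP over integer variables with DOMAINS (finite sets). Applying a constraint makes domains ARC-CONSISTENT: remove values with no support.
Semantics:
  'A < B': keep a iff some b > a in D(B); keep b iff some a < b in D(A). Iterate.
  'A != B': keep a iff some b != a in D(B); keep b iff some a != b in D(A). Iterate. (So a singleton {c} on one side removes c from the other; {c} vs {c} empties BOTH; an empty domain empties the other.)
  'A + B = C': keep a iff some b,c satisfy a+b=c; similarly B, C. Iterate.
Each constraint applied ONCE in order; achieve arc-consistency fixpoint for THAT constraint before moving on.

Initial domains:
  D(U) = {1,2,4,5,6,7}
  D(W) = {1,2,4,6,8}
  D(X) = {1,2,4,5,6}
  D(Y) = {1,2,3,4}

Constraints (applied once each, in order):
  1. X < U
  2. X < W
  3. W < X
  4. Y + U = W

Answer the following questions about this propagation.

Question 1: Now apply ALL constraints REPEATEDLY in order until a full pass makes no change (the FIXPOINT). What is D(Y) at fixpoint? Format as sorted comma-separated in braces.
Answer: {}

Derivation:
pass 0 (initial): D(Y)={1,2,3,4}
pass 1: U {1,2,4,5,6,7}->{2}; W {1,2,4,6,8}->{4}; X {1,2,4,5,6}->{4,5,6}; Y {1,2,3,4}->{2}
pass 2: U {2}->{}; W {4}->{}; X {4,5,6}->{}; Y {2}->{}
pass 3: no change
Fixpoint after 3 passes: D(Y) = {}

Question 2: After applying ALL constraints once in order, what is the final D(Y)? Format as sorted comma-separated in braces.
Answer: {2}

Derivation:
Constraint 1 (X < U) on D(X)={1,2,4,5,6} D(U)={1,2,4,5,6,7}: U {1,2,4,5,6,7}->{2,4,5,6,7}
Constraint 2 (X < W) on D(X)={1,2,4,5,6} D(W)={1,2,4,6,8}: W {1,2,4,6,8}->{2,4,6,8}
Constraint 3 (W < X) on D(W)={2,4,6,8} D(X)={1,2,4,5,6}: W {2,4,6,8}->{2,4}; X {1,2,4,5,6}->{4,5,6}
Constraint 4 (Y + U = W) on D(Y)={1,2,3,4} D(U)={2,4,5,6,7} D(W)={2,4}: Y {1,2,3,4}->{2}; U {2,4,5,6,7}->{2}; W {2,4}->{4}
So after all 4 constraints: D(Y) = {2}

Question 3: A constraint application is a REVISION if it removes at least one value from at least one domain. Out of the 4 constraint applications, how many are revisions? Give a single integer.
Answer: 4

Derivation:
Constraint 1 (X < U) on D(X)={1,2,4,5,6} D(U)={1,2,4,5,6,7}: U {1,2,4,5,6,7}->{2,4,5,6,7} => REVISION
Constraint 2 (X < W) on D(X)={1,2,4,5,6} D(W)={1,2,4,6,8}: W {1,2,4,6,8}->{2,4,6,8} => REVISION
Constraint 3 (W < X) on D(W)={2,4,6,8} D(X)={1,2,4,5,6}: W {2,4,6,8}->{2,4}; X {1,2,4,5,6}->{4,5,6} => REVISION
Constraint 4 (Y + U = W) on D(Y)={1,2,3,4} D(U)={2,4,5,6,7} D(W)={2,4}: Y {1,2,3,4}->{2}; U {2,4,5,6,7}->{2}; W {2,4}->{4} => REVISION
Total revisions = 4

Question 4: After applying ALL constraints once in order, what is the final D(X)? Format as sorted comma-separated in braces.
Constraint 1 (X < U) on D(X)={1,2,4,5,6} D(U)={1,2,4,5,6,7}: U {1,2,4,5,6,7}->{2,4,5,6,7}
Constraint 2 (X < W) on D(X)={1,2,4,5,6} D(W)={1,2,4,6,8}: W {1,2,4,6,8}->{2,4,6,8}
Constraint 3 (W < X) on D(W)={2,4,6,8} D(X)={1,2,4,5,6}: W {2,4,6,8}->{2,4}; X {1,2,4,5,6}->{4,5,6}
Constraint 4 (Y + U = W) on D(Y)={1,2,3,4} D(U)={2,4,5,6,7} D(W)={2,4}: Y {1,2,3,4}->{2}; U {2,4,5,6,7}->{2}; W {2,4}->{4}
So after all 4 constraints: D(X) = {4,5,6}

Answer: {4,5,6}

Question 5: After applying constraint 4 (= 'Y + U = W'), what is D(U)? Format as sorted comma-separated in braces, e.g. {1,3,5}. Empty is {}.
Constraint 1 (X < U) on D(X)={1,2,4,5,6} D(U)={1,2,4,5,6,7}: U {1,2,4,5,6,7}->{2,4,5,6,7}
Constraint 2 (X < W) on D(X)={1,2,4,5,6} D(W)={1,2,4,6,8}: W {1,2,4,6,8}->{2,4,6,8}
Constraint 3 (W < X) on D(W)={2,4,6,8} D(X)={1,2,4,5,6}: W {2,4,6,8}->{2,4}; X {1,2,4,5,6}->{4,5,6}
Constraint 4 (Y + U = W) on D(Y)={1,2,3,4} D(U)={2,4,5,6,7} D(W)={2,4}: Y {1,2,3,4}->{2}; U {2,4,5,6,7}->{2}; W {2,4}->{4}
So after constraint 4: D(U) = {2}

Answer: {2}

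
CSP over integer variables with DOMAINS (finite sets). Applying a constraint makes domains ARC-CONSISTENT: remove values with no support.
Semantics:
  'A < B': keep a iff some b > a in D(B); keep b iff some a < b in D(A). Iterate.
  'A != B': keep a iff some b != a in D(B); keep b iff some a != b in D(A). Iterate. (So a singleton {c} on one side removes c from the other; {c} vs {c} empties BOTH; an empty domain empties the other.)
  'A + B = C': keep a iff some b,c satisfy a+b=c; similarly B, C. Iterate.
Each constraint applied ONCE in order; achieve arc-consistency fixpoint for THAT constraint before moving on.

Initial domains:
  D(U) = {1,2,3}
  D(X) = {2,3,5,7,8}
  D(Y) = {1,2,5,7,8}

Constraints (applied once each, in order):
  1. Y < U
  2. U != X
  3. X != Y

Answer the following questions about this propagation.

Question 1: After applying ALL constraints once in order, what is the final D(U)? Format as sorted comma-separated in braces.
Constraint 1 (Y < U) on D(Y)={1,2,5,7,8} D(U)={1,2,3}: Y {1,2,5,7,8}->{1,2}; U {1,2,3}->{2,3}
Constraint 2 (U != X) on D(U)={2,3} D(X)={2,3,5,7,8}: no change
Constraint 3 (X != Y) on D(X)={2,3,5,7,8} D(Y)={1,2}: no change
So after all 3 constraints: D(U) = {2,3}

Answer: {2,3}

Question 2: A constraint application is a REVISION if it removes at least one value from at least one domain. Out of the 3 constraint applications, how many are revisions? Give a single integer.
Constraint 1 (Y < U) on D(Y)={1,2,5,7,8} D(U)={1,2,3}: Y {1,2,5,7,8}->{1,2}; U {1,2,3}->{2,3} => REVISION
Constraint 2 (U != X) on D(U)={2,3} D(X)={2,3,5,7,8}: no change => not a revision
Constraint 3 (X != Y) on D(X)={2,3,5,7,8} D(Y)={1,2}: no change => not a revision
Total revisions = 1

Answer: 1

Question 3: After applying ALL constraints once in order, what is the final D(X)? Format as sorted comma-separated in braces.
Constraint 1 (Y < U) on D(Y)={1,2,5,7,8} D(U)={1,2,3}: Y {1,2,5,7,8}->{1,2}; U {1,2,3}->{2,3}
Constraint 2 (U != X) on D(U)={2,3} D(X)={2,3,5,7,8}: no change
Constraint 3 (X != Y) on D(X)={2,3,5,7,8} D(Y)={1,2}: no change
So after all 3 constraints: D(X) = {2,3,5,7,8}

Answer: {2,3,5,7,8}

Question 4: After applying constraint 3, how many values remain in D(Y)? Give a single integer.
Answer: 2

Derivation:
Constraint 1 (Y < U) on D(Y)={1,2,5,7,8} D(U)={1,2,3}: Y {1,2,5,7,8}->{1,2}; U {1,2,3}->{2,3}
Constraint 2 (U != X) on D(U)={2,3} D(X)={2,3,5,7,8}: no change
Constraint 3 (X != Y) on D(X)={2,3,5,7,8} D(Y)={1,2}: no change
So after constraint 3: D(Y)={1,2}, size = 2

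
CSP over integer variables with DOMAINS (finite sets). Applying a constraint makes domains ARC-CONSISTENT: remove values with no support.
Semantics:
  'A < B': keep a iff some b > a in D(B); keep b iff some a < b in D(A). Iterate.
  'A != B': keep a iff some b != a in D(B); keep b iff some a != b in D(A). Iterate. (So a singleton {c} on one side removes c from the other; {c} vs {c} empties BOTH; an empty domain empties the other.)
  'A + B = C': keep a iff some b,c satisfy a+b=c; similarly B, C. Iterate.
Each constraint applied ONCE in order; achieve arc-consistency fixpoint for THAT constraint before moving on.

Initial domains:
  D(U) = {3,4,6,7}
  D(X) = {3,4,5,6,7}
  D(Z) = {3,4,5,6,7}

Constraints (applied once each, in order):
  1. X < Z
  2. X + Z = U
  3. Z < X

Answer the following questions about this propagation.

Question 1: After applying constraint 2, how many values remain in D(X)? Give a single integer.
Answer: 1

Derivation:
Constraint 1 (X < Z) on D(X)={3,4,5,6,7} D(Z)={3,4,5,6,7}: X {3,4,5,6,7}->{3,4,5,6}; Z {3,4,5,6,7}->{4,5,6,7}
Constraint 2 (X + Z = U) on D(X)={3,4,5,6} D(Z)={4,5,6,7} D(U)={3,4,6,7}: X {3,4,5,6}->{3}; Z {4,5,6,7}->{4}; U {3,4,6,7}->{7}
So after constraint 2: D(X)={3}, size = 1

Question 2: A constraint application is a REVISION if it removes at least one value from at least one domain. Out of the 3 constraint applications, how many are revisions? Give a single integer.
Constraint 1 (X < Z) on D(X)={3,4,5,6,7} D(Z)={3,4,5,6,7}: X {3,4,5,6,7}->{3,4,5,6}; Z {3,4,5,6,7}->{4,5,6,7} => REVISION
Constraint 2 (X + Z = U) on D(X)={3,4,5,6} D(Z)={4,5,6,7} D(U)={3,4,6,7}: X {3,4,5,6}->{3}; Z {4,5,6,7}->{4}; U {3,4,6,7}->{7} => REVISION
Constraint 3 (Z < X) on D(Z)={4} D(X)={3}: Z {4}->{}; X {3}->{} => REVISION
Total revisions = 3

Answer: 3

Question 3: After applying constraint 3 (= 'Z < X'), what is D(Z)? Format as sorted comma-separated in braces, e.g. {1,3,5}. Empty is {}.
Constraint 1 (X < Z) on D(X)={3,4,5,6,7} D(Z)={3,4,5,6,7}: X {3,4,5,6,7}->{3,4,5,6}; Z {3,4,5,6,7}->{4,5,6,7}
Constraint 2 (X + Z = U) on D(X)={3,4,5,6} D(Z)={4,5,6,7} D(U)={3,4,6,7}: X {3,4,5,6}->{3}; Z {4,5,6,7}->{4}; U {3,4,6,7}->{7}
Constraint 3 (Z < X) on D(Z)={4} D(X)={3}: Z {4}->{}; X {3}->{}
So after constraint 3: D(Z) = {}

Answer: {}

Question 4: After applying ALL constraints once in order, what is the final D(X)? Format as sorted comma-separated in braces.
Constraint 1 (X < Z) on D(X)={3,4,5,6,7} D(Z)={3,4,5,6,7}: X {3,4,5,6,7}->{3,4,5,6}; Z {3,4,5,6,7}->{4,5,6,7}
Constraint 2 (X + Z = U) on D(X)={3,4,5,6} D(Z)={4,5,6,7} D(U)={3,4,6,7}: X {3,4,5,6}->{3}; Z {4,5,6,7}->{4}; U {3,4,6,7}->{7}
Constraint 3 (Z < X) on D(Z)={4} D(X)={3}: Z {4}->{}; X {3}->{}
So after all 3 constraints: D(X) = {}

Answer: {}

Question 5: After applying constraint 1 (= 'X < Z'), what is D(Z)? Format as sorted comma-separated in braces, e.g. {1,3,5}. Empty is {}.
Constraint 1 (X < Z) on D(X)={3,4,5,6,7} D(Z)={3,4,5,6,7}: X {3,4,5,6,7}->{3,4,5,6}; Z {3,4,5,6,7}->{4,5,6,7}
So after constraint 1: D(Z) = {4,5,6,7}

Answer: {4,5,6,7}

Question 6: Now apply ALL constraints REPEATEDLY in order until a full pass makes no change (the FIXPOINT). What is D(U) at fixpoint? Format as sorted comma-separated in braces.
Answer: {}

Derivation:
pass 0 (initial): D(U)={3,4,6,7}
pass 1: U {3,4,6,7}->{7}; X {3,4,5,6,7}->{}; Z {3,4,5,6,7}->{}
pass 2: U {7}->{}
pass 3: no change
Fixpoint after 3 passes: D(U) = {}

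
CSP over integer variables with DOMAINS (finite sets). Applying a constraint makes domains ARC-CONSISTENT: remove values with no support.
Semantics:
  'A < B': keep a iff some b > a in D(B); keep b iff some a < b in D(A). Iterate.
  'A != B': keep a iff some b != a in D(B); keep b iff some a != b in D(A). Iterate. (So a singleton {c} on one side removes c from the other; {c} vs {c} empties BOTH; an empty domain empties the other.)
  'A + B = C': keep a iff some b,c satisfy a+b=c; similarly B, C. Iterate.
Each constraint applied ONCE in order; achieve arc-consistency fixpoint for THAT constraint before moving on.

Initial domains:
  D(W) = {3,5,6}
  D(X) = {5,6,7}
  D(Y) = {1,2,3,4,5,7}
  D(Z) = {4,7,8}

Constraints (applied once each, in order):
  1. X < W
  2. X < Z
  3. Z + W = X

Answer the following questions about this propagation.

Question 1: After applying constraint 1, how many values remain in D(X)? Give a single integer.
Constraint 1 (X < W) on D(X)={5,6,7} D(W)={3,5,6}: X {5,6,7}->{5}; W {3,5,6}->{6}
So after constraint 1: D(X)={5}, size = 1

Answer: 1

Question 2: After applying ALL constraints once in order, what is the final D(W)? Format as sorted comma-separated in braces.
Constraint 1 (X < W) on D(X)={5,6,7} D(W)={3,5,6}: X {5,6,7}->{5}; W {3,5,6}->{6}
Constraint 2 (X < Z) on D(X)={5} D(Z)={4,7,8}: Z {4,7,8}->{7,8}
Constraint 3 (Z + W = X) on D(Z)={7,8} D(W)={6} D(X)={5}: Z {7,8}->{}; W {6}->{}; X {5}->{}
So after all 3 constraints: D(W) = {}

Answer: {}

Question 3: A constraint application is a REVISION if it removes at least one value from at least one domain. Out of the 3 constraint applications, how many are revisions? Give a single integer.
Answer: 3

Derivation:
Constraint 1 (X < W) on D(X)={5,6,7} D(W)={3,5,6}: X {5,6,7}->{5}; W {3,5,6}->{6} => REVISION
Constraint 2 (X < Z) on D(X)={5} D(Z)={4,7,8}: Z {4,7,8}->{7,8} => REVISION
Constraint 3 (Z + W = X) on D(Z)={7,8} D(W)={6} D(X)={5}: Z {7,8}->{}; W {6}->{}; X {5}->{} => REVISION
Total revisions = 3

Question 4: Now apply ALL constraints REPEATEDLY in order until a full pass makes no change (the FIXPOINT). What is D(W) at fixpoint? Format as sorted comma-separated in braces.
pass 0 (initial): D(W)={3,5,6}
pass 1: W {3,5,6}->{}; X {5,6,7}->{}; Z {4,7,8}->{}
pass 2: no change
Fixpoint after 2 passes: D(W) = {}

Answer: {}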